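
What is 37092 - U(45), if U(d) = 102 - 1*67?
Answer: 37057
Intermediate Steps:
U(d) = 35 (U(d) = 102 - 67 = 35)
37092 - U(45) = 37092 - 1*35 = 37092 - 35 = 37057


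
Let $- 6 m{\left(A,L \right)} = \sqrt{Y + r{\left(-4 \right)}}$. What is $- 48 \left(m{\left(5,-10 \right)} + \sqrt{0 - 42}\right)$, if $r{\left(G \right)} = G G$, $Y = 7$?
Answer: $8 \sqrt{23} - 48 i \sqrt{42} \approx 38.367 - 311.08 i$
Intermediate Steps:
$r{\left(G \right)} = G^{2}$
$m{\left(A,L \right)} = - \frac{\sqrt{23}}{6}$ ($m{\left(A,L \right)} = - \frac{\sqrt{7 + \left(-4\right)^{2}}}{6} = - \frac{\sqrt{7 + 16}}{6} = - \frac{\sqrt{23}}{6}$)
$- 48 \left(m{\left(5,-10 \right)} + \sqrt{0 - 42}\right) = - 48 \left(- \frac{\sqrt{23}}{6} + \sqrt{0 - 42}\right) = - 48 \left(- \frac{\sqrt{23}}{6} + \sqrt{-42}\right) = - 48 \left(- \frac{\sqrt{23}}{6} + i \sqrt{42}\right) = 8 \sqrt{23} - 48 i \sqrt{42}$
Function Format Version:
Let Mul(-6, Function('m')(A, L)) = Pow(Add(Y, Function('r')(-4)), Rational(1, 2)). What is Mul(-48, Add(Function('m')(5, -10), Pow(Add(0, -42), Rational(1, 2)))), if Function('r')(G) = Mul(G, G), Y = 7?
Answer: Add(Mul(8, Pow(23, Rational(1, 2))), Mul(-48, I, Pow(42, Rational(1, 2)))) ≈ Add(38.367, Mul(-311.08, I))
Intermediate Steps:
Function('r')(G) = Pow(G, 2)
Function('m')(A, L) = Mul(Rational(-1, 6), Pow(23, Rational(1, 2))) (Function('m')(A, L) = Mul(Rational(-1, 6), Pow(Add(7, Pow(-4, 2)), Rational(1, 2))) = Mul(Rational(-1, 6), Pow(Add(7, 16), Rational(1, 2))) = Mul(Rational(-1, 6), Pow(23, Rational(1, 2))))
Mul(-48, Add(Function('m')(5, -10), Pow(Add(0, -42), Rational(1, 2)))) = Mul(-48, Add(Mul(Rational(-1, 6), Pow(23, Rational(1, 2))), Pow(Add(0, -42), Rational(1, 2)))) = Mul(-48, Add(Mul(Rational(-1, 6), Pow(23, Rational(1, 2))), Pow(-42, Rational(1, 2)))) = Mul(-48, Add(Mul(Rational(-1, 6), Pow(23, Rational(1, 2))), Mul(I, Pow(42, Rational(1, 2))))) = Add(Mul(8, Pow(23, Rational(1, 2))), Mul(-48, I, Pow(42, Rational(1, 2))))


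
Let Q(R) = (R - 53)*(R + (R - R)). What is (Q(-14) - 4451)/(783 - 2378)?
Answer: 3513/1595 ≈ 2.2025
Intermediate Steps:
Q(R) = R*(-53 + R) (Q(R) = (-53 + R)*(R + 0) = (-53 + R)*R = R*(-53 + R))
(Q(-14) - 4451)/(783 - 2378) = (-14*(-53 - 14) - 4451)/(783 - 2378) = (-14*(-67) - 4451)/(-1595) = (938 - 4451)*(-1/1595) = -3513*(-1/1595) = 3513/1595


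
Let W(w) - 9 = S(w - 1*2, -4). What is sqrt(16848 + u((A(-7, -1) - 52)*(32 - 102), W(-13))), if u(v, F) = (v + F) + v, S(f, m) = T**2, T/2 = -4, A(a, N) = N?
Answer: sqrt(24341) ≈ 156.02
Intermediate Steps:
T = -8 (T = 2*(-4) = -8)
S(f, m) = 64 (S(f, m) = (-8)**2 = 64)
W(w) = 73 (W(w) = 9 + 64 = 73)
u(v, F) = F + 2*v (u(v, F) = (F + v) + v = F + 2*v)
sqrt(16848 + u((A(-7, -1) - 52)*(32 - 102), W(-13))) = sqrt(16848 + (73 + 2*((-1 - 52)*(32 - 102)))) = sqrt(16848 + (73 + 2*(-53*(-70)))) = sqrt(16848 + (73 + 2*3710)) = sqrt(16848 + (73 + 7420)) = sqrt(16848 + 7493) = sqrt(24341)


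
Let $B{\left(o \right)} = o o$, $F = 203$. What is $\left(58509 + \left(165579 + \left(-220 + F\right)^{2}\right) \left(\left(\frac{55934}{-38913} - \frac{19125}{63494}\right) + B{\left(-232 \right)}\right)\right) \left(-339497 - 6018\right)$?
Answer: $- \frac{3810585475308458840456555}{1235371011} \approx -3.0846 \cdot 10^{15}$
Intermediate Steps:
$B{\left(o \right)} = o^{2}$
$\left(58509 + \left(165579 + \left(-220 + F\right)^{2}\right) \left(\left(\frac{55934}{-38913} - \frac{19125}{63494}\right) + B{\left(-232 \right)}\right)\right) \left(-339497 - 6018\right) = \left(58509 + \left(165579 + \left(-220 + 203\right)^{2}\right) \left(\left(\frac{55934}{-38913} - \frac{19125}{63494}\right) + \left(-232\right)^{2}\right)\right) \left(-339497 - 6018\right) = \left(58509 + \left(165579 + \left(-17\right)^{2}\right) \left(\left(55934 \left(- \frac{1}{38913}\right) - \frac{19125}{63494}\right) + 53824\right)\right) \left(-345515\right) = \left(58509 + \left(165579 + 289\right) \left(\left(- \frac{55934}{38913} - \frac{19125}{63494}\right) + 53824\right)\right) \left(-345515\right) = \left(58509 + 165868 \left(- \frac{4295684521}{2470742022} + 53824\right)\right) \left(-345515\right) = \left(58509 + 165868 \cdot \frac{132980922907607}{2470742022}\right) \left(-345515\right) = \left(58509 + \frac{11028639860419478938}{1235371011}\right) \left(-345515\right) = \frac{11028712140741961537}{1235371011} \left(-345515\right) = - \frac{3810585475308458840456555}{1235371011}$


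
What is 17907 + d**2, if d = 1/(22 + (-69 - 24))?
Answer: 90269188/5041 ≈ 17907.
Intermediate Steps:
d = -1/71 (d = 1/(22 - 93) = 1/(-71) = -1/71 ≈ -0.014085)
17907 + d**2 = 17907 + (-1/71)**2 = 17907 + 1/5041 = 90269188/5041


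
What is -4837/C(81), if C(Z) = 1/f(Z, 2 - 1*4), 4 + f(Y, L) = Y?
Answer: -372449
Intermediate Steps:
f(Y, L) = -4 + Y
C(Z) = 1/(-4 + Z)
-4837/C(81) = -4837/(1/(-4 + 81)) = -4837/(1/77) = -4837/1/77 = -4837*77 = -372449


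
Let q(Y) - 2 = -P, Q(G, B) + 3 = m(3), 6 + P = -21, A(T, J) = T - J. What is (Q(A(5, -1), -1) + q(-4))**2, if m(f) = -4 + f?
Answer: 625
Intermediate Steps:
P = -27 (P = -6 - 21 = -27)
Q(G, B) = -4 (Q(G, B) = -3 + (-4 + 3) = -3 - 1 = -4)
q(Y) = 29 (q(Y) = 2 - 1*(-27) = 2 + 27 = 29)
(Q(A(5, -1), -1) + q(-4))**2 = (-4 + 29)**2 = 25**2 = 625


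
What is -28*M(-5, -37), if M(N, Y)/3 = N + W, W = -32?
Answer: 3108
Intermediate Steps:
M(N, Y) = -96 + 3*N (M(N, Y) = 3*(N - 32) = 3*(-32 + N) = -96 + 3*N)
-28*M(-5, -37) = -28*(-96 + 3*(-5)) = -28*(-96 - 15) = -28*(-111) = 3108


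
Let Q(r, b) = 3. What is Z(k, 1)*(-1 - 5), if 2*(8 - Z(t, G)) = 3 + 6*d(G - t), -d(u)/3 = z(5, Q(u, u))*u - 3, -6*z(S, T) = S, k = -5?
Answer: 393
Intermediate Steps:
z(S, T) = -S/6
d(u) = 9 + 5*u/2 (d(u) = -3*((-1/6*5)*u - 3) = -3*(-5*u/6 - 3) = -3*(-3 - 5*u/6) = 9 + 5*u/2)
Z(t, G) = -41/2 - 15*G/2 + 15*t/2 (Z(t, G) = 8 - (3 + 6*(9 + 5*(G - t)/2))/2 = 8 - (3 + 6*(9 + (-5*t/2 + 5*G/2)))/2 = 8 - (3 + 6*(9 - 5*t/2 + 5*G/2))/2 = 8 - (3 + (54 - 15*t + 15*G))/2 = 8 - (57 - 15*t + 15*G)/2 = 8 + (-57/2 - 15*G/2 + 15*t/2) = -41/2 - 15*G/2 + 15*t/2)
Z(k, 1)*(-1 - 5) = (-41/2 - 15/2*1 + (15/2)*(-5))*(-1 - 5) = (-41/2 - 15/2 - 75/2)*(-6) = -131/2*(-6) = 393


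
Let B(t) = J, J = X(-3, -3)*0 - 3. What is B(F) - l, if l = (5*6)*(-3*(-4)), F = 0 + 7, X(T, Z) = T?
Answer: -363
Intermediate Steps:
F = 7
l = 360 (l = 30*12 = 360)
J = -3 (J = -3*0 - 3 = 0 - 3 = -3)
B(t) = -3
B(F) - l = -3 - 1*360 = -3 - 360 = -363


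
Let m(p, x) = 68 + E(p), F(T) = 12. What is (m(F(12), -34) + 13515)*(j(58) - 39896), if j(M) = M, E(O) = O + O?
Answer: -542075666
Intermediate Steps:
E(O) = 2*O
m(p, x) = 68 + 2*p
(m(F(12), -34) + 13515)*(j(58) - 39896) = ((68 + 2*12) + 13515)*(58 - 39896) = ((68 + 24) + 13515)*(-39838) = (92 + 13515)*(-39838) = 13607*(-39838) = -542075666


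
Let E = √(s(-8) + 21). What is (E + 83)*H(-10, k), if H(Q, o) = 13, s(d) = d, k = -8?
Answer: 1079 + 13*√13 ≈ 1125.9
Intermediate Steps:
E = √13 (E = √(-8 + 21) = √13 ≈ 3.6056)
(E + 83)*H(-10, k) = (√13 + 83)*13 = (83 + √13)*13 = 1079 + 13*√13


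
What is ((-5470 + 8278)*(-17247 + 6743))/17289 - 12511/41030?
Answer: -134489519071/78818630 ≈ -1706.3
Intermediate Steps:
((-5470 + 8278)*(-17247 + 6743))/17289 - 12511/41030 = (2808*(-10504))*(1/17289) - 12511*1/41030 = -29495232*1/17289 - 12511/41030 = -3277248/1921 - 12511/41030 = -134489519071/78818630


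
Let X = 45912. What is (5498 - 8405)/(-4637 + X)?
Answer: -2907/41275 ≈ -0.070430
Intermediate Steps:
(5498 - 8405)/(-4637 + X) = (5498 - 8405)/(-4637 + 45912) = -2907/41275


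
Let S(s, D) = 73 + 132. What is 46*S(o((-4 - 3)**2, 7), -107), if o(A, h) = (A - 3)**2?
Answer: 9430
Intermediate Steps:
o(A, h) = (-3 + A)**2
S(s, D) = 205
46*S(o((-4 - 3)**2, 7), -107) = 46*205 = 9430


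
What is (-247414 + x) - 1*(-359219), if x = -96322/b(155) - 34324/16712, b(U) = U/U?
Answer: 64679393/4178 ≈ 15481.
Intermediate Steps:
b(U) = 1
x = -402441897/4178 (x = -96322/1 - 34324/16712 = -96322*1 - 34324*1/16712 = -96322 - 8581/4178 = -402441897/4178 ≈ -96324.)
(-247414 + x) - 1*(-359219) = (-247414 - 402441897/4178) - 1*(-359219) = -1436137589/4178 + 359219 = 64679393/4178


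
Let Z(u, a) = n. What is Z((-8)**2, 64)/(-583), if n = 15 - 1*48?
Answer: 3/53 ≈ 0.056604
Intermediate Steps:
n = -33 (n = 15 - 48 = -33)
Z(u, a) = -33
Z((-8)**2, 64)/(-583) = -33/(-583) = -33*(-1/583) = 3/53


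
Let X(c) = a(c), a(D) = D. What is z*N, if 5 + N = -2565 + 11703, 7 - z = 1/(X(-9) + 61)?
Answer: 3315279/52 ≈ 63755.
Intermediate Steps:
X(c) = c
z = 363/52 (z = 7 - 1/(-9 + 61) = 7 - 1/52 = 363/52 ≈ 6.9808)
N = 9133 (N = -5 + (-2565 + 11703) = -5 + 9138 = 9133)
z*N = (363/52)*9133 = 3315279/52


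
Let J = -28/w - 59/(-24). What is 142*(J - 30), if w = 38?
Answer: -915545/228 ≈ -4015.5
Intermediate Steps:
J = 785/456 (J = -28/38 - 59/(-24) = -28*1/38 - 59*(-1/24) = -14/19 + 59/24 = 785/456 ≈ 1.7215)
142*(J - 30) = 142*(785/456 - 30) = 142*(-12895/456) = -915545/228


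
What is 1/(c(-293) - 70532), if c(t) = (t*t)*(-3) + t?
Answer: -1/328372 ≈ -3.0453e-6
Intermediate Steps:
c(t) = t - 3*t² (c(t) = t²*(-3) + t = -3*t² + t = t - 3*t²)
1/(c(-293) - 70532) = 1/(-293*(1 - 3*(-293)) - 70532) = 1/(-293*(1 + 879) - 70532) = 1/(-293*880 - 70532) = 1/(-257840 - 70532) = 1/(-328372) = -1/328372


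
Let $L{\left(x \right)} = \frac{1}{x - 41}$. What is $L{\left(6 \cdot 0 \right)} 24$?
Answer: $- \frac{24}{41} \approx -0.58537$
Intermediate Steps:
$L{\left(x \right)} = \frac{1}{-41 + x}$
$L{\left(6 \cdot 0 \right)} 24 = \frac{1}{-41 + 6 \cdot 0} \cdot 24 = \frac{1}{-41 + 0} \cdot 24 = \frac{1}{-41} \cdot 24 = \left(- \frac{1}{41}\right) 24 = - \frac{24}{41}$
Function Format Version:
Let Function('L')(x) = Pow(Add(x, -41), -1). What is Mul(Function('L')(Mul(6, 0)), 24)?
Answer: Rational(-24, 41) ≈ -0.58537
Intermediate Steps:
Function('L')(x) = Pow(Add(-41, x), -1)
Mul(Function('L')(Mul(6, 0)), 24) = Mul(Pow(Add(-41, Mul(6, 0)), -1), 24) = Mul(Pow(Add(-41, 0), -1), 24) = Mul(Pow(-41, -1), 24) = Mul(Rational(-1, 41), 24) = Rational(-24, 41)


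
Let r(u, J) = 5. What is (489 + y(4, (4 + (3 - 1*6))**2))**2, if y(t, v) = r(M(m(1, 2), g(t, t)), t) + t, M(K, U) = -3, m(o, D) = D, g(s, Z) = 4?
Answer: 248004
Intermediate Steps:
y(t, v) = 5 + t
(489 + y(4, (4 + (3 - 1*6))**2))**2 = (489 + (5 + 4))**2 = (489 + 9)**2 = 498**2 = 248004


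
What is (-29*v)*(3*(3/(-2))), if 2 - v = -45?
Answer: 12267/2 ≈ 6133.5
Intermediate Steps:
v = 47 (v = 2 - 1*(-45) = 2 + 45 = 47)
(-29*v)*(3*(3/(-2))) = (-29*47)*(3*(3/(-2))) = -4089*3*(-1/2) = -4089*(-3)/2 = -1363*(-9/2) = 12267/2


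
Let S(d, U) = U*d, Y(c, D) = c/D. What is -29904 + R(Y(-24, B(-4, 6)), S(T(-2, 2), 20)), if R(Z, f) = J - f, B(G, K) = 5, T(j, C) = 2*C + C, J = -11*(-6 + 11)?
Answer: -30079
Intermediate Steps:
J = -55 (J = -11*5 = -55)
T(j, C) = 3*C
R(Z, f) = -55 - f
-29904 + R(Y(-24, B(-4, 6)), S(T(-2, 2), 20)) = -29904 + (-55 - 20*3*2) = -29904 + (-55 - 20*6) = -29904 + (-55 - 1*120) = -29904 + (-55 - 120) = -29904 - 175 = -30079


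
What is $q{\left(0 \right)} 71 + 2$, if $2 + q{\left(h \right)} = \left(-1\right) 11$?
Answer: $-921$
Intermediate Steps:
$q{\left(h \right)} = -13$ ($q{\left(h \right)} = -2 - 11 = -13$)
$q{\left(0 \right)} 71 + 2 = \left(-13\right) 71 + 2 = -923 + 2 = -921$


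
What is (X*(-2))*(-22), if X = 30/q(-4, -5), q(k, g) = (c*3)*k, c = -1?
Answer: 110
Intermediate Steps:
q(k, g) = -3*k (q(k, g) = (-1*3)*k = -3*k)
X = 5/2 (X = 30/((-3*(-4))) = 30/12 = 30*(1/12) = 5/2 ≈ 2.5000)
(X*(-2))*(-22) = ((5/2)*(-2))*(-22) = -5*(-22) = 110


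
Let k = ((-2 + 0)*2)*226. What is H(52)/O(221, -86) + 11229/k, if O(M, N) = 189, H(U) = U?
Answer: -2075273/170856 ≈ -12.146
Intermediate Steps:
k = -904 (k = -2*2*226 = -4*226 = -904)
H(52)/O(221, -86) + 11229/k = 52/189 + 11229/(-904) = 52*(1/189) + 11229*(-1/904) = 52/189 - 11229/904 = -2075273/170856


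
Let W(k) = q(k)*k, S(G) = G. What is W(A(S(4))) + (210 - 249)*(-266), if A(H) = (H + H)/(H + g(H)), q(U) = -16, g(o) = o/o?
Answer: 51742/5 ≈ 10348.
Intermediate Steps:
g(o) = 1
A(H) = 2*H/(1 + H) (A(H) = (H + H)/(H + 1) = (2*H)/(1 + H) = 2*H/(1 + H))
W(k) = -16*k
W(A(S(4))) + (210 - 249)*(-266) = -32*4/(1 + 4) + (210 - 249)*(-266) = -32*4/5 - 39*(-266) = -32*4/5 + 10374 = -16*8/5 + 10374 = -128/5 + 10374 = 51742/5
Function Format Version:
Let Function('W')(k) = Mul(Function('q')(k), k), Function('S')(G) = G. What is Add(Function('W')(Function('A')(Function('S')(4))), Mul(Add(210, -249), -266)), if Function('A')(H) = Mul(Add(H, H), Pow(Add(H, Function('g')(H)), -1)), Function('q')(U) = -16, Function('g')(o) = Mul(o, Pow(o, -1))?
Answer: Rational(51742, 5) ≈ 10348.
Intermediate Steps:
Function('g')(o) = 1
Function('A')(H) = Mul(2, H, Pow(Add(1, H), -1)) (Function('A')(H) = Mul(Add(H, H), Pow(Add(H, 1), -1)) = Mul(Mul(2, H), Pow(Add(1, H), -1)) = Mul(2, H, Pow(Add(1, H), -1)))
Function('W')(k) = Mul(-16, k)
Add(Function('W')(Function('A')(Function('S')(4))), Mul(Add(210, -249), -266)) = Add(Mul(-16, Mul(2, 4, Pow(Add(1, 4), -1))), Mul(Add(210, -249), -266)) = Add(Mul(-16, Mul(2, 4, Pow(5, -1))), Mul(-39, -266)) = Add(Mul(-16, Mul(2, 4, Rational(1, 5))), 10374) = Add(Mul(-16, Rational(8, 5)), 10374) = Add(Rational(-128, 5), 10374) = Rational(51742, 5)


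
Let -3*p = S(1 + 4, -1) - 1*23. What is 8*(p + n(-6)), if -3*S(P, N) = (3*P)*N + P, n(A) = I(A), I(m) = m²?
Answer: 3064/9 ≈ 340.44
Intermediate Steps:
n(A) = A²
S(P, N) = -P/3 - N*P (S(P, N) = -((3*P)*N + P)/3 = -(3*N*P + P)/3 = -(P + 3*N*P)/3 = -P/3 - N*P)
p = 59/9 (p = -(-(1 + 4)*(⅓ - 1) - 1*23)/3 = -(-1*5*(-⅔) - 23)/3 = -(10/3 - 23)/3 = -⅓*(-59/3) = 59/9 ≈ 6.5556)
8*(p + n(-6)) = 8*(59/9 + (-6)²) = 8*(59/9 + 36) = 8*(383/9) = 3064/9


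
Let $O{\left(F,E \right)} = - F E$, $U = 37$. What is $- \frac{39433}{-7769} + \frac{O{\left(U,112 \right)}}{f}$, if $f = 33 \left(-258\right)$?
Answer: $\frac{183963649}{33072633} \approx 5.5624$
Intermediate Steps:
$O{\left(F,E \right)} = - E F$
$f = -8514$
$- \frac{39433}{-7769} + \frac{O{\left(U,112 \right)}}{f} = - \frac{39433}{-7769} + \frac{\left(-1\right) 112 \cdot 37}{-8514} = \left(-39433\right) \left(- \frac{1}{7769}\right) - - \frac{2072}{4257} = \frac{39433}{7769} + \frac{2072}{4257} = \frac{183963649}{33072633}$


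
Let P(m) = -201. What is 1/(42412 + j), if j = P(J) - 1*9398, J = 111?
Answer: 1/32813 ≈ 3.0476e-5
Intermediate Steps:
j = -9599 (j = -201 - 1*9398 = -201 - 9398 = -9599)
1/(42412 + j) = 1/(42412 - 9599) = 1/32813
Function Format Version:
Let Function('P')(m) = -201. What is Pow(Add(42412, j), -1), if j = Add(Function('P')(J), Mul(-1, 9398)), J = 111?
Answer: Rational(1, 32813) ≈ 3.0476e-5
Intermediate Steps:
j = -9599 (j = Add(-201, Mul(-1, 9398)) = Add(-201, -9398) = -9599)
Pow(Add(42412, j), -1) = Pow(Add(42412, -9599), -1) = Pow(32813, -1) = Rational(1, 32813)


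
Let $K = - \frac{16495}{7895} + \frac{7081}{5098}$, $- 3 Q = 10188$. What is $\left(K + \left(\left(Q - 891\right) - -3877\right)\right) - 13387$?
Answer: $- \frac{111067927777}{8049742} \approx -13798.0$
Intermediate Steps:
$Q = -3396$ ($Q = \left(- \frac{1}{3}\right) 10188 = -3396$)
$K = - \frac{5637403}{8049742}$ ($K = \left(-16495\right) \frac{1}{7895} + 7081 \cdot \frac{1}{5098} = - \frac{3299}{1579} + \frac{7081}{5098} = - \frac{5637403}{8049742} \approx -0.70032$)
$\left(K + \left(\left(Q - 891\right) - -3877\right)\right) - 13387 = \left(- \frac{5637403}{8049742} - 410\right) - 13387 = - \frac{3306031623}{8049742} - 13387 = - \frac{111067927777}{8049742}$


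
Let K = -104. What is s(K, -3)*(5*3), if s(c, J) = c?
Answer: -1560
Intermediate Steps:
s(K, -3)*(5*3) = -520*3 = -104*15 = -1560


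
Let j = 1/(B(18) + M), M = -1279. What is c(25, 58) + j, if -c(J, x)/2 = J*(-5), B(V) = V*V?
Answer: 238749/955 ≈ 250.00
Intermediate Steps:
B(V) = V²
c(J, x) = 10*J (c(J, x) = -2*J*(-5) = -(-10)*J = 10*J)
j = -1/955 (j = 1/(18² - 1279) = 1/(324 - 1279) = 1/(-955) = -1/955 ≈ -0.0010471)
c(25, 58) + j = 10*25 - 1/955 = 250 - 1/955 = 238749/955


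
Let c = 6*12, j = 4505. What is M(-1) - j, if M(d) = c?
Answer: -4433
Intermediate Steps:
c = 72
M(d) = 72
M(-1) - j = 72 - 1*4505 = 72 - 4505 = -4433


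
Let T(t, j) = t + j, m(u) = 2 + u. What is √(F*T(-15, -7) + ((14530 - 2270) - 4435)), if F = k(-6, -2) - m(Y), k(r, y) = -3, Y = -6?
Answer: 51*√3 ≈ 88.335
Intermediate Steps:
T(t, j) = j + t
F = 1 (F = -3 - (2 - 6) = -3 - 1*(-4) = -3 + 4 = 1)
√(F*T(-15, -7) + ((14530 - 2270) - 4435)) = √(1*(-7 - 15) + ((14530 - 2270) - 4435)) = √(1*(-22) + (12260 - 4435)) = √(-22 + 7825) = √7803 = 51*√3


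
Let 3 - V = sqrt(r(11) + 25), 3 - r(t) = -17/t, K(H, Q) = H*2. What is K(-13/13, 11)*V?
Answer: -6 + 10*sqrt(143)/11 ≈ 4.8711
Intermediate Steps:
K(H, Q) = 2*H
r(t) = 3 + 17/t (r(t) = 3 - (-17)/t = 3 + 17/t)
V = 3 - 5*sqrt(143)/11 (V = 3 - sqrt((3 + 17/11) + 25) = 3 - sqrt(50/11 + 25) = 3 - sqrt(325/11) = 3 - 5*sqrt(143)/11 ≈ -2.4356)
K(-13/13, 11)*V = (2*(-13/13))*(3 - 5*sqrt(143)/11) = (2*(-13*1/13))*(3 - 5*sqrt(143)/11) = (2*(-1))*(3 - 5*sqrt(143)/11) = -2*(3 - 5*sqrt(143)/11) = -6 + 10*sqrt(143)/11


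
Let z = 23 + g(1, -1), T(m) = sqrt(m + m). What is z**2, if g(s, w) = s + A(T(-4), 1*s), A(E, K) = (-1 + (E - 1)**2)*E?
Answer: 1088 - 1280*I*sqrt(2) ≈ 1088.0 - 1810.2*I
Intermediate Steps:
T(m) = sqrt(2)*sqrt(m) (T(m) = sqrt(2*m) = sqrt(2)*sqrt(m))
A(E, K) = E*(-1 + (-1 + E)**2) (A(E, K) = (-1 + (-1 + E)**2)*E = E*(-1 + (-1 + E)**2))
g(s, w) = 16 + s - 16*I*sqrt(2) (g(s, w) = s + (sqrt(2)*sqrt(-4))**2*(-2 + sqrt(2)*sqrt(-4)) = s + (sqrt(2)*(2*I))**2*(-2 + sqrt(2)*(2*I)) = s + (2*I*sqrt(2))**2*(-2 + 2*I*sqrt(2)) = s - 8*(-2 + 2*I*sqrt(2)) = s + (16 - 16*I*sqrt(2)) = 16 + s - 16*I*sqrt(2))
z = 40 - 16*I*sqrt(2) (z = 23 + (16 + 1 - 16*I*sqrt(2)) = 23 + (17 - 16*I*sqrt(2)) = 40 - 16*I*sqrt(2) ≈ 40.0 - 22.627*I)
z**2 = (40 - 16*I*sqrt(2))**2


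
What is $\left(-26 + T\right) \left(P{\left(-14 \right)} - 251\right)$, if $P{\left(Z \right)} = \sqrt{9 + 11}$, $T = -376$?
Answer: $100902 - 804 \sqrt{5} \approx 99104.0$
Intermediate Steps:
$P{\left(Z \right)} = 2 \sqrt{5}$ ($P{\left(Z \right)} = \sqrt{20} = 2 \sqrt{5}$)
$\left(-26 + T\right) \left(P{\left(-14 \right)} - 251\right) = \left(-26 - 376\right) \left(2 \sqrt{5} - 251\right) = - 402 \left(-251 + 2 \sqrt{5}\right) = 100902 - 804 \sqrt{5}$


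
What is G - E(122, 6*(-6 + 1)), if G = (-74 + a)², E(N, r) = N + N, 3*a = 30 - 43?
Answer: 53029/9 ≈ 5892.1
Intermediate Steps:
a = -13/3 (a = (30 - 43)/3 = (⅓)*(-13) = -13/3 ≈ -4.3333)
E(N, r) = 2*N
G = 55225/9 (G = (-74 - 13/3)² = (-235/3)² = 55225/9 ≈ 6136.1)
G - E(122, 6*(-6 + 1)) = 55225/9 - 2*122 = 55225/9 - 1*244 = 55225/9 - 244 = 53029/9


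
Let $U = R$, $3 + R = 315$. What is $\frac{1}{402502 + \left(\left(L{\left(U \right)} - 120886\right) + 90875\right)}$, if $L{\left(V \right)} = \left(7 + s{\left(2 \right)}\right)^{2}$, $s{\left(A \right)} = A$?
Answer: $\frac{1}{372572} \approx 2.684 \cdot 10^{-6}$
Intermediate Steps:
$R = 312$ ($R = -3 + 315 = 312$)
$U = 312$
$L{\left(V \right)} = 81$ ($L{\left(V \right)} = \left(7 + 2\right)^{2} = 9^{2} = 81$)
$\frac{1}{402502 + \left(\left(L{\left(U \right)} - 120886\right) + 90875\right)} = \frac{1}{402502 + \left(\left(81 - 120886\right) + 90875\right)} = \frac{1}{402502 + \left(-120805 + 90875\right)} = \frac{1}{402502 - 29930} = \frac{1}{372572}$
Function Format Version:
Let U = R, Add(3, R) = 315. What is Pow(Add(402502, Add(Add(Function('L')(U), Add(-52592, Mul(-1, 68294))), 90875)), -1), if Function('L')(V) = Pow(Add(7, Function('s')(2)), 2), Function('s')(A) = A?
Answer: Rational(1, 372572) ≈ 2.6840e-6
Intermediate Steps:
R = 312 (R = Add(-3, 315) = 312)
U = 312
Function('L')(V) = 81 (Function('L')(V) = Pow(Add(7, 2), 2) = Pow(9, 2) = 81)
Pow(Add(402502, Add(Add(Function('L')(U), Add(-52592, Mul(-1, 68294))), 90875)), -1) = Pow(Add(402502, Add(Add(81, Add(-52592, Mul(-1, 68294))), 90875)), -1) = Pow(Add(402502, Add(Add(81, Add(-52592, -68294)), 90875)), -1) = Pow(Add(402502, Add(Add(81, -120886), 90875)), -1) = Pow(Add(402502, Add(-120805, 90875)), -1) = Pow(Add(402502, -29930), -1) = Pow(372572, -1) = Rational(1, 372572)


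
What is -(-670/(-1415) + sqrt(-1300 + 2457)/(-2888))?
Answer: -134/283 + sqrt(1157)/2888 ≈ -0.46172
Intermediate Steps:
-(-670/(-1415) + sqrt(-1300 + 2457)/(-2888)) = -(-670*(-1/1415) + sqrt(1157)*(-1/2888)) = -(134/283 - sqrt(1157)/2888) = -134/283 + sqrt(1157)/2888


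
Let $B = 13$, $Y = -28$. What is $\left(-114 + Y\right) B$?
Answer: $-1846$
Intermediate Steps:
$\left(-114 + Y\right) B = \left(-114 - 28\right) 13 = \left(-142\right) 13 = -1846$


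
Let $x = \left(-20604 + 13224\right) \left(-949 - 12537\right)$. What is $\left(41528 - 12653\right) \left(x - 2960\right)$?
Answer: $2873747415000$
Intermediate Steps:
$x = 99526680$ ($x = \left(-7380\right) \left(-13486\right) = 99526680$)
$\left(41528 - 12653\right) \left(x - 2960\right) = \left(41528 - 12653\right) \left(99526680 - 2960\right) = 28875 \cdot 99523720 = 2873747415000$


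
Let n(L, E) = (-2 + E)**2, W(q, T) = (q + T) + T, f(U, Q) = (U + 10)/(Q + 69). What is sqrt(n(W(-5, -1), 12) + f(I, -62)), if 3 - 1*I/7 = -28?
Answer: 3*sqrt(721)/7 ≈ 11.508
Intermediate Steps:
I = 217 (I = 21 - 7*(-28) = 21 + 196 = 217)
f(U, Q) = (10 + U)/(69 + Q)
W(q, T) = q + 2*T (W(q, T) = (T + q) + T = q + 2*T)
sqrt(n(W(-5, -1), 12) + f(I, -62)) = sqrt((-2 + 12)**2 + (10 + 217)/(69 - 62)) = sqrt(10**2 + 227/7) = sqrt(100 + (1/7)*227) = sqrt(100 + 227/7) = sqrt(927/7) = 3*sqrt(721)/7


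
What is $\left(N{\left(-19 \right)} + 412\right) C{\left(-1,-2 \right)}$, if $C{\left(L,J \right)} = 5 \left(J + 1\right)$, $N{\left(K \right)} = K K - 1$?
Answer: $-3860$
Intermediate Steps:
$N{\left(K \right)} = -1 + K^{2}$ ($N{\left(K \right)} = K^{2} - 1 = -1 + K^{2}$)
$C{\left(L,J \right)} = 5 + 5 J$ ($C{\left(L,J \right)} = 5 \left(1 + J\right) = 5 + 5 J$)
$\left(N{\left(-19 \right)} + 412\right) C{\left(-1,-2 \right)} = \left(\left(-1 + \left(-19\right)^{2}\right) + 412\right) \left(5 + 5 \left(-2\right)\right) = \left(\left(-1 + 361\right) + 412\right) \left(5 - 10\right) = \left(360 + 412\right) \left(-5\right) = 772 \left(-5\right) = -3860$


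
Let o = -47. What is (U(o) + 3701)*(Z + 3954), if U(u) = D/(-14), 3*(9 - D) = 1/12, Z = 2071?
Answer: 11236510525/504 ≈ 2.2295e+7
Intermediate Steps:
D = 323/36 (D = 9 - ⅓/12 = 9 - ⅓*1/12 = 9 - 1/36 = 323/36 ≈ 8.9722)
U(u) = -323/504 (U(u) = (323/36)/(-14) = (323/36)*(-1/14) = -323/504)
(U(o) + 3701)*(Z + 3954) = (-323/504 + 3701)*(2071 + 3954) = (1864981/504)*6025 = 11236510525/504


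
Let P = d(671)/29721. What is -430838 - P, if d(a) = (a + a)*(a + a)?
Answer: -12806737162/29721 ≈ -4.3090e+5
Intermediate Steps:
d(a) = 4*a**2 (d(a) = (2*a)*(2*a) = 4*a**2)
P = 1800964/29721 (P = (4*671**2)/29721 = (4*450241)*(1/29721) = 1800964*(1/29721) = 1800964/29721 ≈ 60.596)
-430838 - P = -430838 - 1*1800964/29721 = -430838 - 1800964/29721 = -12806737162/29721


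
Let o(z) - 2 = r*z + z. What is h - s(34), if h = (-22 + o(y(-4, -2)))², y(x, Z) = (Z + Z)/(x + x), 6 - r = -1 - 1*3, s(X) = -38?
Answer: 993/4 ≈ 248.25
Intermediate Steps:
r = 10 (r = 6 - (-1 - 1*3) = 6 - (-1 - 3) = 6 - 1*(-4) = 6 + 4 = 10)
y(x, Z) = Z/x (y(x, Z) = (2*Z)/((2*x)) = (2*Z)*(1/(2*x)) = Z/x)
o(z) = 2 + 11*z (o(z) = 2 + (10*z + z) = 2 + 11*z)
h = 841/4 (h = (-22 + (2 + 11*(-2/(-4))))² = (-22 + (2 + 11*(-2*(-¼))))² = (-22 + (2 + 11*(½)))² = (-22 + (2 + 11/2))² = (-22 + 15/2)² = (-29/2)² = 841/4 ≈ 210.25)
h - s(34) = 841/4 - 1*(-38) = 841/4 + 38 = 993/4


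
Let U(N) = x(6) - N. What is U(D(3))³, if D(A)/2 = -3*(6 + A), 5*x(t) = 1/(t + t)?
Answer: 34043726521/216000 ≈ 1.5761e+5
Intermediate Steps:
x(t) = 1/(10*t) (x(t) = 1/(5*(t + t)) = 1/(5*((2*t))) = (1/(2*t))/5 = 1/(10*t))
D(A) = -36 - 6*A (D(A) = 2*(-3*(6 + A)) = 2*(-18 - 3*A) = -36 - 6*A)
U(N) = 1/60 - N (U(N) = (⅒)/6 - N = (⅒)*(⅙) - N = 1/60 - N)
U(D(3))³ = (1/60 - (-36 - 6*3))³ = (1/60 - (-36 - 18))³ = (1/60 - 1*(-54))³ = (1/60 + 54)³ = (3241/60)³ = 34043726521/216000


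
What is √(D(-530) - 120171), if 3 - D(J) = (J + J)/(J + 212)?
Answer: I*√1081542/3 ≈ 346.66*I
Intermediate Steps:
D(J) = 3 - 2*J/(212 + J) (D(J) = 3 - (J + J)/(J + 212) = 3 - 2*J/(212 + J))
√(D(-530) - 120171) = √((636 - 530)/(212 - 530) - 120171) = √(106/(-318) - 120171) = √(-1/318*106 - 120171) = √(-⅓ - 120171) = √(-360514/3) = I*√1081542/3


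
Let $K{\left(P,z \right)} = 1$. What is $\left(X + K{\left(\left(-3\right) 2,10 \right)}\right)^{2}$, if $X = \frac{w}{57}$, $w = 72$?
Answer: $\frac{1849}{361} \approx 5.1219$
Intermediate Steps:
$X = \frac{24}{19}$ ($X = \frac{72}{57} = 72 \cdot \frac{1}{57} = \frac{24}{19} \approx 1.2632$)
$\left(X + K{\left(\left(-3\right) 2,10 \right)}\right)^{2} = \left(\frac{24}{19} + 1\right)^{2} = \left(\frac{43}{19}\right)^{2} = \frac{1849}{361}$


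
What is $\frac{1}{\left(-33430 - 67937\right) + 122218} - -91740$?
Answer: $\frac{1912870741}{20851} \approx 91740.0$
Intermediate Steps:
$\frac{1}{\left(-33430 - 67937\right) + 122218} - -91740 = \frac{1}{-101367 + 122218} + 91740 = \frac{1}{20851} + 91740 = \frac{1912870741}{20851}$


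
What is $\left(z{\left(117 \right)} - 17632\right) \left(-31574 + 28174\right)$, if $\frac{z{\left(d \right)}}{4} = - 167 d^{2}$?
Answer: $31150405600$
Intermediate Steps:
$z{\left(d \right)} = - 668 d^{2}$ ($z{\left(d \right)} = 4 \left(- 167 d^{2}\right) = - 668 d^{2}$)
$\left(z{\left(117 \right)} - 17632\right) \left(-31574 + 28174\right) = \left(- 668 \cdot 117^{2} - 17632\right) \left(-31574 + 28174\right) = \left(\left(-668\right) 13689 - 17632\right) \left(-3400\right) = \left(-9144252 - 17632\right) \left(-3400\right) = \left(-9161884\right) \left(-3400\right) = 31150405600$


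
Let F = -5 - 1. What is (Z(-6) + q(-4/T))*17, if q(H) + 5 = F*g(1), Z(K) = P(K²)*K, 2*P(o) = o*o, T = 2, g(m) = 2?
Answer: -66385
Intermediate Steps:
F = -6
P(o) = o²/2 (P(o) = (o*o)/2 = o²/2)
Z(K) = K⁵/2 (Z(K) = ((K²)²/2)*K = (K⁴/2)*K = K⁵/2)
q(H) = -17 (q(H) = -5 - 6*2 = -5 - 12 = -17)
(Z(-6) + q(-4/T))*17 = ((½)*(-6)⁵ - 17)*17 = ((½)*(-7776) - 17)*17 = (-3888 - 17)*17 = -3905*17 = -66385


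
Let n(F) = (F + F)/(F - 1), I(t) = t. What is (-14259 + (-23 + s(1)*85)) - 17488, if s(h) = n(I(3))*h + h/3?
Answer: -94460/3 ≈ -31487.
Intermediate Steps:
n(F) = 2*F/(-1 + F) (n(F) = (2*F)/(-1 + F) = 2*F/(-1 + F))
s(h) = 10*h/3 (s(h) = (2*3/(-1 + 3))*h + h/3 = (2*3/2)*h + h*(1/3) = (2*3*(1/2))*h + h/3 = 3*h + h/3 = 10*h/3)
(-14259 + (-23 + s(1)*85)) - 17488 = (-14259 + (-23 + ((10/3)*1)*85)) - 17488 = (-14259 + (-23 + (10/3)*85)) - 17488 = (-14259 + (-23 + 850/3)) - 17488 = (-14259 + 781/3) - 17488 = -41996/3 - 17488 = -94460/3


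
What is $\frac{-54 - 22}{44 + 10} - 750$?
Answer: $- \frac{20288}{27} \approx -751.41$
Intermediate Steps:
$\frac{-54 - 22}{44 + 10} - 750 = - \frac{76}{54} - 750 = \left(-76\right) \frac{1}{54} - 750 = - \frac{38}{27} - 750 = - \frac{20288}{27}$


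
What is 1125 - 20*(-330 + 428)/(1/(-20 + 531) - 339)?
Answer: 48970765/43307 ≈ 1130.8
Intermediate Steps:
1125 - 20*(-330 + 428)/(1/(-20 + 531) - 339) = 1125 - 1960/(1/511 - 339) = 1125 - 1960/(-173228/511) = 1125 - 1960*(-511)/173228 = 1125 - 20*(-25039/86614) = 1125 + 250390/43307 = 48970765/43307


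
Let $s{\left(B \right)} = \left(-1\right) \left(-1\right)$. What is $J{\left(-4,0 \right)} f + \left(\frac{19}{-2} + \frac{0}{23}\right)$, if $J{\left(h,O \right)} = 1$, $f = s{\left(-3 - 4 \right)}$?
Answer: $- \frac{17}{2} \approx -8.5$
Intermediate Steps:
$s{\left(B \right)} = 1$
$f = 1$
$J{\left(-4,0 \right)} f + \left(\frac{19}{-2} + \frac{0}{23}\right) = 1 \cdot 1 + \left(\frac{19}{-2} + \frac{0}{23}\right) = 1 + \left(19 \left(- \frac{1}{2}\right) + 0 \cdot \frac{1}{23}\right) = 1 + \left(- \frac{19}{2} + 0\right) = 1 - \frac{19}{2} = - \frac{17}{2}$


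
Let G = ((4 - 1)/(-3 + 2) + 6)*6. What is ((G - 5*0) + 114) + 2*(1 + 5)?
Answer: 144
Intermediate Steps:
G = 18 (G = (3/(-1) + 6)*6 = (3*(-1) + 6)*6 = (-3 + 6)*6 = 3*6 = 18)
((G - 5*0) + 114) + 2*(1 + 5) = ((18 - 5*0) + 114) + 2*(1 + 5) = ((18 + 0) + 114) + 2*6 = (18 + 114) + 12 = 132 + 12 = 144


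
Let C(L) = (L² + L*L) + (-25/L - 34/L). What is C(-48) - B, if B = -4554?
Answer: 439835/48 ≈ 9163.2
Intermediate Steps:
C(L) = -59/L + 2*L² (C(L) = (L² + L²) - 59/L = 2*L² - 59/L = -59/L + 2*L²)
C(-48) - B = (-59 + 2*(-48)³)/(-48) - 1*(-4554) = -(-59 + 2*(-110592))/48 + 4554 = -(-59 - 221184)/48 + 4554 = -1/48*(-221243) + 4554 = 221243/48 + 4554 = 439835/48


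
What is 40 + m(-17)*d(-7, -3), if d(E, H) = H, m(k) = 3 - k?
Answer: -20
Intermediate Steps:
40 + m(-17)*d(-7, -3) = 40 + (3 - 1*(-17))*(-3) = 40 + (3 + 17)*(-3) = 40 + 20*(-3) = 40 - 60 = -20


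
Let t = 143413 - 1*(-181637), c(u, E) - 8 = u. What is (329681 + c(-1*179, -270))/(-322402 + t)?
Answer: 164755/1324 ≈ 124.44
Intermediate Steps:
c(u, E) = 8 + u
t = 325050 (t = 143413 + 181637 = 325050)
(329681 + c(-1*179, -270))/(-322402 + t) = (329681 + (8 - 1*179))/(-322402 + 325050) = (329681 + (8 - 179))/2648 = (329681 - 171)*(1/2648) = 329510*(1/2648) = 164755/1324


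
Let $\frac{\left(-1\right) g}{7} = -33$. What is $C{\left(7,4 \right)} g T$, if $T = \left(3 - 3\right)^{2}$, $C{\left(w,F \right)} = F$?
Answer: $0$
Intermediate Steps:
$g = 231$ ($g = \left(-7\right) \left(-33\right) = 231$)
$T = 0$ ($T = 0^{2} = 0$)
$C{\left(7,4 \right)} g T = 4 \cdot 231 \cdot 0 = 924 \cdot 0 = 0$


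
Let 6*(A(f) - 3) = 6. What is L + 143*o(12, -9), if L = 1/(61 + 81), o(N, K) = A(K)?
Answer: 81225/142 ≈ 572.01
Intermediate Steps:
A(f) = 4 (A(f) = 3 + (⅙)*6 = 3 + 1 = 4)
o(N, K) = 4
L = 1/142 ≈ 0.0070423
L + 143*o(12, -9) = 1/142 + 143*4 = 1/142 + 572 = 81225/142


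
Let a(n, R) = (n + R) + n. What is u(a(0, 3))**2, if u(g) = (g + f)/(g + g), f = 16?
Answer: 361/36 ≈ 10.028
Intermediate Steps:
a(n, R) = R + 2*n (a(n, R) = (R + n) + n = R + 2*n)
u(g) = (16 + g)/(2*g) (u(g) = (g + 16)/(g + g) = (16 + g)/((2*g)) = (16 + g)*(1/(2*g)) = (16 + g)/(2*g))
u(a(0, 3))**2 = ((16 + (3 + 2*0))/(2*(3 + 2*0)))**2 = ((16 + (3 + 0))/(2*(3 + 0)))**2 = ((1/2)*(16 + 3)/3)**2 = ((1/2)*(1/3)*19)**2 = (19/6)**2 = 361/36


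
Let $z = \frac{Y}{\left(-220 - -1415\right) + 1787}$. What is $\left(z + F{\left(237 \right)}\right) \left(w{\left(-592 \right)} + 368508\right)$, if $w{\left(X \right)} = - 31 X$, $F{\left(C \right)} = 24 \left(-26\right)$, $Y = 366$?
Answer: $- \frac{119952519620}{497} \approx -2.4135 \cdot 10^{8}$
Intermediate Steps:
$F{\left(C \right)} = -624$
$z = \frac{61}{497}$ ($z = \frac{1}{\left(-220 - -1415\right) + 1787} \cdot 366 = \frac{1}{\left(-220 + 1415\right) + 1787} \cdot 366 = \frac{1}{1195 + 1787} \cdot 366 = \frac{1}{2982} \cdot 366 = \frac{61}{497} \approx 0.12274$)
$\left(z + F{\left(237 \right)}\right) \left(w{\left(-592 \right)} + 368508\right) = \left(\frac{61}{497} - 624\right) \left(\left(-31\right) \left(-592\right) + 368508\right) = - \frac{310067 \left(18352 + 368508\right)}{497} = \left(- \frac{310067}{497}\right) 386860 = - \frac{119952519620}{497}$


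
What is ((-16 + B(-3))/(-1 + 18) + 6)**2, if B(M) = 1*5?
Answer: 8281/289 ≈ 28.654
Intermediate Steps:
B(M) = 5
((-16 + B(-3))/(-1 + 18) + 6)**2 = ((-16 + 5)/(-1 + 18) + 6)**2 = (-11/17 + 6)**2 = (91/17)**2 = 8281/289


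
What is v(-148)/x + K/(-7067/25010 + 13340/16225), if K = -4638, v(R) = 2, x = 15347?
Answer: -1155347474547434/134422116991 ≈ -8594.9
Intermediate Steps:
v(-148)/x + K/(-7067/25010 + 13340/16225) = 2/15347 - 4638/(-7067/25010 + 13340/16225) = 2*(1/15347) - 4638/(-7067*1/25010 + 13340*(1/16225)) = 2/15347 - 4638/(-7067/25010 + 2668/3245) = 2/15347 - 4638/8758853/16231490 = 2/15347 - 4638*16231490/8758853 = 2/15347 - 75281650620/8758853 = -1155347474547434/134422116991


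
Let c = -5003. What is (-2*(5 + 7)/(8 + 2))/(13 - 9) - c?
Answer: 25012/5 ≈ 5002.4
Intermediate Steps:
(-2*(5 + 7)/(8 + 2))/(13 - 9) - c = (-2*(5 + 7)/(8 + 2))/(13 - 9) - 1*(-5003) = -24/10/4 + 5003 = -24/10*(¼) + 5003 = -2*6/5*(¼) + 5003 = -12/5*¼ + 5003 = -⅗ + 5003 = 25012/5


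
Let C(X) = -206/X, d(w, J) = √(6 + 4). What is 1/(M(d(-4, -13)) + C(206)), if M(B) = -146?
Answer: -1/147 ≈ -0.0068027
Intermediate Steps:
d(w, J) = √10
1/(M(d(-4, -13)) + C(206)) = 1/(-146 - 206/206) = 1/(-146 - 206*1/206) = 1/(-146 - 1) = 1/(-147) = -1/147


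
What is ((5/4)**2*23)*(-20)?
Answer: -2875/4 ≈ -718.75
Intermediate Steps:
((5/4)**2*23)*(-20) = ((25/16)*23)*(-20) = (575/16)*(-20) = -2875/4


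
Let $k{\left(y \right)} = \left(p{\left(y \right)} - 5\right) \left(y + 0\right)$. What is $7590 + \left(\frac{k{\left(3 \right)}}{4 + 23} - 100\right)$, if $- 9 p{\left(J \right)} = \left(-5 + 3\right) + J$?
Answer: $\frac{606644}{81} \approx 7489.4$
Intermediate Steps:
$p{\left(J \right)} = \frac{2}{9} - \frac{J}{9}$ ($p{\left(J \right)} = - \frac{\left(-5 + 3\right) + J}{9} = - \frac{-2 + J}{9} = \frac{2}{9} - \frac{J}{9}$)
$k{\left(y \right)} = y \left(- \frac{43}{9} - \frac{y}{9}\right)$ ($k{\left(y \right)} = \left(\left(\frac{2}{9} - \frac{y}{9}\right) - 5\right) \left(y + 0\right) = \left(- \frac{43}{9} - \frac{y}{9}\right) y = y \left(- \frac{43}{9} - \frac{y}{9}\right)$)
$7590 + \left(\frac{k{\left(3 \right)}}{4 + 23} - 100\right) = 7590 - \left(100 - \frac{\left(- \frac{1}{9}\right) 3 \left(43 + 3\right)}{4 + 23}\right) = 7590 - \left(100 - \frac{\left(- \frac{1}{9}\right) 3 \cdot 46}{27}\right) = 7590 + \left(\frac{1}{27} \left(- \frac{46}{3}\right) - 100\right) = 7590 - \frac{8146}{81} = \frac{606644}{81}$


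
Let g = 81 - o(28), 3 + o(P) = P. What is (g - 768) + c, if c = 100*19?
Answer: 1188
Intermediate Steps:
o(P) = -3 + P
c = 1900
g = 56 (g = 81 - (-3 + 28) = 81 - 1*25 = 81 - 25 = 56)
(g - 768) + c = (56 - 768) + 1900 = -712 + 1900 = 1188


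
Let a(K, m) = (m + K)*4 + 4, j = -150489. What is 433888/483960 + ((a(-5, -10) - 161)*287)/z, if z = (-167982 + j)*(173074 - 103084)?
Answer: 80594170837103/89894704074570 ≈ 0.89654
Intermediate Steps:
a(K, m) = 4 + 4*K + 4*m (a(K, m) = (K + m)*4 + 4 = (4*K + 4*m) + 4 = 4 + 4*K + 4*m)
z = -22289785290 (z = (-167982 - 150489)*(173074 - 103084) = -318471*69990 = -22289785290)
433888/483960 + ((a(-5, -10) - 161)*287)/z = 433888/483960 + (((4 + 4*(-5) + 4*(-10)) - 161)*287)/(-22289785290) = 433888*(1/483960) + (((4 - 20 - 40) - 161)*287)*(-1/22289785290) = 54236/60495 + ((-56 - 161)*287)*(-1/22289785290) = 54236/60495 - 217*287*(-1/22289785290) = 54236/60495 - 62279*(-1/22289785290) = 54236/60495 + 62279/22289785290 = 80594170837103/89894704074570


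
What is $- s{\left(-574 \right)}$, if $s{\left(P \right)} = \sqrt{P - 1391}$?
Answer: $- i \sqrt{1965} \approx - 44.328 i$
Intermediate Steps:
$s{\left(P \right)} = \sqrt{-1391 + P}$
$- s{\left(-574 \right)} = - \sqrt{-1391 - 574} = - \sqrt{-1965} = - i \sqrt{1965}$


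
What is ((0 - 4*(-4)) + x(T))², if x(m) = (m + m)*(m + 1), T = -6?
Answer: 5776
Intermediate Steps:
x(m) = 2*m*(1 + m) (x(m) = (2*m)*(1 + m) = 2*m*(1 + m))
((0 - 4*(-4)) + x(T))² = ((0 - 4*(-4)) + 2*(-6)*(1 - 6))² = ((0 + 16) + 2*(-6)*(-5))² = (16 + 60)² = 76² = 5776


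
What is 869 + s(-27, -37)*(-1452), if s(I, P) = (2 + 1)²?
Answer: -12199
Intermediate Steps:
s(I, P) = 9 (s(I, P) = 3² = 9)
869 + s(-27, -37)*(-1452) = 869 + 9*(-1452) = 869 - 13068 = -12199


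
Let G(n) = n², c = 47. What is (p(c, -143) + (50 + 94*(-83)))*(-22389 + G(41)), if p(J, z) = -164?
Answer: 163924528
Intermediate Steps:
(p(c, -143) + (50 + 94*(-83)))*(-22389 + G(41)) = (-164 + (50 + 94*(-83)))*(-22389 + 41²) = (-164 + (50 - 7802))*(-22389 + 1681) = (-164 - 7752)*(-20708) = -7916*(-20708) = 163924528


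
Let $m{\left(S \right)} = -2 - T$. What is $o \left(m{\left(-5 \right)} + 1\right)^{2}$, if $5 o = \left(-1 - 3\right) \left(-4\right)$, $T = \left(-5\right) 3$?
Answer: $\frac{3136}{5} \approx 627.2$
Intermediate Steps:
$T = -15$
$m{\left(S \right)} = 13$ ($m{\left(S \right)} = -2 - -15 = -2 + 15 = 13$)
$o = \frac{16}{5}$ ($o = \frac{\left(-1 - 3\right) \left(-4\right)}{5} = \frac{\left(-4\right) \left(-4\right)}{5} = \frac{1}{5} \cdot 16 = \frac{16}{5} \approx 3.2$)
$o \left(m{\left(-5 \right)} + 1\right)^{2} = \frac{16 \left(13 + 1\right)^{2}}{5} = \frac{16 \cdot 14^{2}}{5} = \frac{16}{5} \cdot 196 = \frac{3136}{5}$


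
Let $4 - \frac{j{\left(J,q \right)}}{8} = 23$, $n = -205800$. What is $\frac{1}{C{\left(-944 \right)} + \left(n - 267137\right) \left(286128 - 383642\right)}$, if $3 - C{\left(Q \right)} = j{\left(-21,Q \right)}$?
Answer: $\frac{1}{46117978773} \approx 2.1684 \cdot 10^{-11}$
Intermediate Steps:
$j{\left(J,q \right)} = -152$ ($j{\left(J,q \right)} = 32 - 184 = -152$)
$C{\left(Q \right)} = 155$ ($C{\left(Q \right)} = 3 - -152 = 3 + 152 = 155$)
$\frac{1}{C{\left(-944 \right)} + \left(n - 267137\right) \left(286128 - 383642\right)} = \frac{1}{155 + \left(-205800 - 267137\right) \left(286128 - 383642\right)} = \frac{1}{155 - -46117978618} = \frac{1}{155 + 46117978618} = \frac{1}{46117978773}$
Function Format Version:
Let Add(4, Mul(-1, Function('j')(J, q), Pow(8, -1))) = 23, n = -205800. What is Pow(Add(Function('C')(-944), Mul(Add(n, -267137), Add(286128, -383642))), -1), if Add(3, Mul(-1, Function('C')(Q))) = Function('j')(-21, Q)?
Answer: Rational(1, 46117978773) ≈ 2.1684e-11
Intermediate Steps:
Function('j')(J, q) = -152 (Function('j')(J, q) = Add(32, Mul(-8, 23)) = Add(32, -184) = -152)
Function('C')(Q) = 155 (Function('C')(Q) = Add(3, Mul(-1, -152)) = Add(3, 152) = 155)
Pow(Add(Function('C')(-944), Mul(Add(n, -267137), Add(286128, -383642))), -1) = Pow(Add(155, Mul(Add(-205800, -267137), Add(286128, -383642))), -1) = Pow(Add(155, Mul(-472937, -97514)), -1) = Pow(Add(155, 46117978618), -1) = Pow(46117978773, -1) = Rational(1, 46117978773)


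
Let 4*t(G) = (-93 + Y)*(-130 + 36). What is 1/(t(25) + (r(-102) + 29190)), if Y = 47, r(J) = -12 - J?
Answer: 1/30361 ≈ 3.2937e-5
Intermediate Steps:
t(G) = 1081 (t(G) = ((-93 + 47)*(-130 + 36))/4 = (-46*(-94))/4 = (¼)*4324 = 1081)
1/(t(25) + (r(-102) + 29190)) = 1/(1081 + ((-12 - 1*(-102)) + 29190)) = 1/(1081 + ((-12 + 102) + 29190)) = 1/(1081 + (90 + 29190)) = 1/(1081 + 29280) = 1/30361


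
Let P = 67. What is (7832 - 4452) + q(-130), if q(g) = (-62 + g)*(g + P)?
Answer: 15476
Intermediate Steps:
q(g) = (-62 + g)*(67 + g) (q(g) = (-62 + g)*(g + 67) = (-62 + g)*(67 + g))
(7832 - 4452) + q(-130) = (7832 - 4452) + (-4154 + (-130)**2 + 5*(-130)) = 3380 + (-4154 + 16900 - 650) = 3380 + 12096 = 15476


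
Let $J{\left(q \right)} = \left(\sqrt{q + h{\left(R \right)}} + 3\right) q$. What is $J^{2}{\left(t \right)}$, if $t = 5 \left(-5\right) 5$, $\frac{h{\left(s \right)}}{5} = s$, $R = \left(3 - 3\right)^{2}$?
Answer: $-1812500 + 468750 i \sqrt{5} \approx -1.8125 \cdot 10^{6} + 1.0482 \cdot 10^{6} i$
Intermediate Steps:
$R = 0$ ($R = 0^{2} = 0$)
$h{\left(s \right)} = 5 s$
$t = -125$ ($t = \left(-25\right) 5 = -125$)
$J{\left(q \right)} = q \left(3 + \sqrt{q}\right)$ ($J{\left(q \right)} = \left(\sqrt{q + 5 \cdot 0} + 3\right) q = \left(\sqrt{q + 0} + 3\right) q = \left(\sqrt{q} + 3\right) q = \left(3 + \sqrt{q}\right) q = q \left(3 + \sqrt{q}\right)$)
$J^{2}{\left(t \right)} = \left(- 125 \left(3 + \sqrt{-125}\right)\right)^{2} = \left(- 125 \left(3 + 5 i \sqrt{5}\right)\right)^{2} = \left(-375 - 625 i \sqrt{5}\right)^{2}$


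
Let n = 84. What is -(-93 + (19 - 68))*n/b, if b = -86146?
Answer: -5964/43073 ≈ -0.13846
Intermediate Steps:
-(-93 + (19 - 68))*n/b = -(-93 + (19 - 68))*84/(-86146) = -(-93 - 49)*84*(-1)/86146 = -(-142*84)*(-1)/86146 = -(-11928)*(-1)/86146 = -1*5964/43073 = -5964/43073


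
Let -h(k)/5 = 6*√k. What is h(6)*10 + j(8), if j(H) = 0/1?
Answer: -300*√6 ≈ -734.85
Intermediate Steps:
j(H) = 0 (j(H) = 0*1 = 0)
h(k) = -30*√k
h(6)*10 + j(8) = -30*√6*10 + 0 = -300*√6 + 0 = -300*√6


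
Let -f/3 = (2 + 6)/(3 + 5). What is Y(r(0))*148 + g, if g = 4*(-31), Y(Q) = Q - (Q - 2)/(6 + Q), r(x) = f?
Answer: -964/3 ≈ -321.33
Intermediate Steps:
f = -3 (f = -3*(2 + 6)/(3 + 5) = -24/8 = -3*1 = -3)
r(x) = -3
Y(Q) = Q - (-2 + Q)/(6 + Q)
g = -124
Y(r(0))*148 + g = ((2 + (-3)² + 5*(-3))/(6 - 3))*148 - 124 = ((2 + 9 - 15)/3)*148 - 124 = ((⅓)*(-4))*148 - 124 = -4/3*148 - 124 = -592/3 - 124 = -964/3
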